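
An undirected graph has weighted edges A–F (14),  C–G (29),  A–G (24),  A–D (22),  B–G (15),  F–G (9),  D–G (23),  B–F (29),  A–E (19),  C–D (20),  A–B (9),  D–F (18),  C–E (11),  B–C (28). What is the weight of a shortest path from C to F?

Some routes from C to F:
C -> D -> F: 20 + 18 = 38
C -> E -> A -> F: 11 + 19 + 14 = 44
C -> G -> F: 29 + 9 = 38
The minimum is 38.

38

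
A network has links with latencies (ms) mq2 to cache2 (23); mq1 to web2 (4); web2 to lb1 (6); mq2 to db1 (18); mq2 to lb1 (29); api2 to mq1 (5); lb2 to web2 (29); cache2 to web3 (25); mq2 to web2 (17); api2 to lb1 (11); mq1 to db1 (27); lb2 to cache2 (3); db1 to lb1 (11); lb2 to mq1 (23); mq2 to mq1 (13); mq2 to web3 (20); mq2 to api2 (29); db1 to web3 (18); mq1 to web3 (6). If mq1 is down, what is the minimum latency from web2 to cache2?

32

Checking several routes:
web2 - lb1 - db1 - web3 - cache2: 6 + 11 + 18 + 25 = 60
web2 - mq2 - web3 - cache2: 17 + 20 + 25 = 62
web2 - lb1 - mq2 - cache2: 6 + 29 + 23 = 58
web2 - lb1 - db1 - mq2 - cache2: 6 + 11 + 18 + 23 = 58
web2 - lb2 - cache2: 29 + 3 = 32
web2 - mq2 - cache2: 17 + 23 = 40
Best route has total 32 ms.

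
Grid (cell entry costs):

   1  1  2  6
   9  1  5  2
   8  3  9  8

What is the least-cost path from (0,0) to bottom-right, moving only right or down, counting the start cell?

18

Cheapest: (0,0) -> (0,1) -> (1,1) -> (1,2) -> (1,3) -> (2,3)
  1 + 1 + 1 + 5 + 2 + 8 = 18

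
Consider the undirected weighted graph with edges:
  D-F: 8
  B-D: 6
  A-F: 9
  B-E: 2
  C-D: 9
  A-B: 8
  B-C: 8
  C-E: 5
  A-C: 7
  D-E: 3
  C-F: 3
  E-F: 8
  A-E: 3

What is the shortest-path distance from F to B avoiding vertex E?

11

Checking several routes:
F -> D -> B: 8 + 6 = 14
F -> C -> B: 3 + 8 = 11
F -> A -> B: 9 + 8 = 17
Best route has total 11.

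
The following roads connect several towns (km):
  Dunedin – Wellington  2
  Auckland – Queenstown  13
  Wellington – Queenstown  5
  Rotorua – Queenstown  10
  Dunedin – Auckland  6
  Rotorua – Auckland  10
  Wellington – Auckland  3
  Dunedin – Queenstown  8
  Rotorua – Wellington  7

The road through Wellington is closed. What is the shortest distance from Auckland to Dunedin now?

6

Candidate routes:
Auckland-Dunedin: 6
Auckland-Queenstown-Dunedin: 13 + 8 = 21
Auckland-Rotorua-Queenstown-Dunedin: 10 + 10 + 8 = 28
Best route has total 6 km.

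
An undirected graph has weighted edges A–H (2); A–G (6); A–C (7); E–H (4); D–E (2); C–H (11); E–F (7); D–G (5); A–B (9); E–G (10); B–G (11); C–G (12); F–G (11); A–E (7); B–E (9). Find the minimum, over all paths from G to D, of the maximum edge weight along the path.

5

A few of the G→D routes:
G-A-B-E-D: max(6, 9, 9, 2) = 9
G-D: max(5) = 5
G-A-H-E-D: max(6, 2, 4, 2) = 6
G-F-E-D: max(11, 7, 2) = 11
G-A-E-D: max(6, 7, 2) = 7
G-E-D: max(10, 2) = 10
Best route has worst link 5.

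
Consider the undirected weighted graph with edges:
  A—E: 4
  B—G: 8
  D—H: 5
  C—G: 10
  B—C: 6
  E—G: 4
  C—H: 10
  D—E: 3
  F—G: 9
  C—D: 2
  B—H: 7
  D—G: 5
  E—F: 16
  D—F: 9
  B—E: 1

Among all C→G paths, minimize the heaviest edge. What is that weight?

4

Some routes from C to G:
C→B→E→D→G: max(6, 1, 3, 5) = 6
C→D→H→B→E→G: max(2, 5, 7, 1, 4) = 7
C→B→H→D→E→G: max(6, 7, 5, 3, 4) = 7
C→D→G: max(2, 5) = 5
C→B→E→G: max(6, 1, 4) = 6
C→D→E→G: max(2, 3, 4) = 4
Smallest bottleneck: 4.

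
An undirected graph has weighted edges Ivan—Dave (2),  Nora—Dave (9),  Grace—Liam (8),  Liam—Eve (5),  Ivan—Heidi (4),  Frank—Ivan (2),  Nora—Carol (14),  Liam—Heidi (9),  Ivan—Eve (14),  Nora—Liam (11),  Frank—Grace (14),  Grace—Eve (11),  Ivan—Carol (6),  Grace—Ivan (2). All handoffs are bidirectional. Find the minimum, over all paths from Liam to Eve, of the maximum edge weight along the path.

Checking several routes:
Liam→Nora→Carol→Ivan→Grace→Eve: max(11, 14, 6, 2, 11) = 14
Liam→Eve: max(5) = 5
Liam→Nora→Carol→Ivan→Eve: max(11, 14, 6, 14) = 14
Liam→Grace→Eve: max(8, 11) = 11
Liam→Nora→Dave→Ivan→Grace→Eve: max(11, 9, 2, 2, 11) = 11
Liam→Heidi→Ivan→Grace→Eve: max(9, 4, 2, 11) = 11
The minimum achievable maximum is 5.

5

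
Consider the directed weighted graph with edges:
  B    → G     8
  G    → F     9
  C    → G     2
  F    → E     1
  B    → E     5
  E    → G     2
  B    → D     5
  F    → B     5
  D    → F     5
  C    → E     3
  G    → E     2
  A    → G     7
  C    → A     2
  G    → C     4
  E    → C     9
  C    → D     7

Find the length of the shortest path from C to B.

16

Candidate routes:
C -> A -> G -> F -> B: 2 + 7 + 9 + 5 = 23
C -> G -> F -> B: 2 + 9 + 5 = 16
C -> E -> G -> F -> B: 3 + 2 + 9 + 5 = 19
C -> D -> F -> B: 7 + 5 + 5 = 17
Best route has total 16.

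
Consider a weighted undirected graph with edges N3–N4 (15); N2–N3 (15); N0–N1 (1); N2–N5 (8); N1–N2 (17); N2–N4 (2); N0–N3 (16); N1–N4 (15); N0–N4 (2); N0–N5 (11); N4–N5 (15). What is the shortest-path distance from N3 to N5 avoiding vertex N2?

27

Some routes from N3 to N5 avoiding N2:
N3 -> N0 -> N5: 16 + 11 = 27
N3 -> N4 -> N5: 15 + 15 = 30
N3 -> N4 -> N0 -> N5: 15 + 2 + 11 = 28
N3 -> N0 -> N4 -> N5: 16 + 2 + 15 = 33
The minimum is 27.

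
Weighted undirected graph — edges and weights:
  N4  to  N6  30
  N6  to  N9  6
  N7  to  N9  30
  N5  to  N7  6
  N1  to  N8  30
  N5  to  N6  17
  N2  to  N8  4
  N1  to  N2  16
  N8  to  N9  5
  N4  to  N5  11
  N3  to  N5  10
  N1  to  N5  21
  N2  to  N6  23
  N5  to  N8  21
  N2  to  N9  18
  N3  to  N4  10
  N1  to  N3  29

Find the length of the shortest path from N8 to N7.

27

A few of the N8→N7 routes:
N8-N9-N6-N5-N7: 5 + 6 + 17 + 6 = 34
N8-N9-N7: 5 + 30 = 35
N8-N2-N1-N5-N7: 4 + 16 + 21 + 6 = 47
N8-N5-N7: 21 + 6 = 27
Best route has total 27.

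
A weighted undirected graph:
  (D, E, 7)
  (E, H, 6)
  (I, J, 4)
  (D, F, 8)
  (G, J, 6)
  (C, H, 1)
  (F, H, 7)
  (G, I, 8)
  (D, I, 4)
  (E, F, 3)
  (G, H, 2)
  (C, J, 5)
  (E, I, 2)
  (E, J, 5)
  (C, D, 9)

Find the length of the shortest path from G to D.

12

Checking several routes:
G-H-E-I-D: 2 + 6 + 2 + 4 = 14
G-I-D: 8 + 4 = 12
G-H-C-D: 2 + 1 + 9 = 12
Best route has total 12.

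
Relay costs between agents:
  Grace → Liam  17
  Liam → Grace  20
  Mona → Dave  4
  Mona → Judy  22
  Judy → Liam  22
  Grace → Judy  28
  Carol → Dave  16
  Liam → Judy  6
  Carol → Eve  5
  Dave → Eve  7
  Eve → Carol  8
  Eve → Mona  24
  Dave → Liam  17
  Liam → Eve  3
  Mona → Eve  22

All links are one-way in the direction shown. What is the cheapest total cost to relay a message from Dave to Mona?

Paths from Dave to Mona:
Dave→Eve→Mona: 7 + 24 = 31
Dave→Liam→Eve→Mona: 17 + 3 + 24 = 44
Best route has total 31.

31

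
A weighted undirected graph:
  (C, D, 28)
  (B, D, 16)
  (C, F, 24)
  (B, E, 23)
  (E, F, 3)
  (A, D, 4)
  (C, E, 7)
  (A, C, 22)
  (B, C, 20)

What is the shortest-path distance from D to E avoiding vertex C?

39

Routes from D to E avoiding C:
D -> B -> E: 16 + 23 = 39
The minimum is 39.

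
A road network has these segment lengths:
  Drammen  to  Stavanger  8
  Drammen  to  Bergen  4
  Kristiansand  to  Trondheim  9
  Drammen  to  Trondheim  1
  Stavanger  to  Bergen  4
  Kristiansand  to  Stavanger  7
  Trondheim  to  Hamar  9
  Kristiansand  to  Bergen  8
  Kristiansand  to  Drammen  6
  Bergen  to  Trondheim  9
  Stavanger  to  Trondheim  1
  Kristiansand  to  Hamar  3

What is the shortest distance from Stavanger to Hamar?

A few of the Stavanger→Hamar routes:
Stavanger → Kristiansand → Hamar: 7 + 3 = 10
Stavanger → Trondheim → Hamar: 1 + 9 = 10
Stavanger → Trondheim → Kristiansand → Hamar: 1 + 9 + 3 = 13
Stavanger → Trondheim → Drammen → Kristiansand → Hamar: 1 + 1 + 6 + 3 = 11
Best route has total 10.

10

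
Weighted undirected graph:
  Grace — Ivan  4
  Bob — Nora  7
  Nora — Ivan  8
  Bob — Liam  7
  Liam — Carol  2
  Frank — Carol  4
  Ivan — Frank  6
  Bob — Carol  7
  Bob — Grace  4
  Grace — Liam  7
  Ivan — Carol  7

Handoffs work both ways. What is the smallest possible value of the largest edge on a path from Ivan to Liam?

Checking several routes:
Ivan -> Frank -> Carol -> Liam: max(6, 4, 2) = 6
Ivan -> Carol -> Liam: max(7, 2) = 7
Ivan -> Carol -> Bob -> Grace -> Liam: max(7, 7, 4, 7) = 7
Best route has worst link 6.

6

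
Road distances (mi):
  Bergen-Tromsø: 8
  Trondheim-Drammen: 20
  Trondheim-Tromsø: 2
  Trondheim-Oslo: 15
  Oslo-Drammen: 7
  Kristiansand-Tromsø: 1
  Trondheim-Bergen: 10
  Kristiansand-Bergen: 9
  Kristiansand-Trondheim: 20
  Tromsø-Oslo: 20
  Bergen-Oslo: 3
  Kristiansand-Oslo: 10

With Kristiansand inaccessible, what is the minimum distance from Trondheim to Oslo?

13

Routes from Trondheim to Oslo avoiding Kristiansand:
Trondheim → Oslo: 15
Trondheim → Drammen → Oslo: 20 + 7 = 27
Trondheim → Tromsø → Bergen → Oslo: 2 + 8 + 3 = 13
Trondheim → Tromsø → Oslo: 2 + 20 = 22
Trondheim → Bergen → Tromsø → Oslo: 10 + 8 + 20 = 38
Trondheim → Bergen → Oslo: 10 + 3 = 13
Best route has total 13 mi.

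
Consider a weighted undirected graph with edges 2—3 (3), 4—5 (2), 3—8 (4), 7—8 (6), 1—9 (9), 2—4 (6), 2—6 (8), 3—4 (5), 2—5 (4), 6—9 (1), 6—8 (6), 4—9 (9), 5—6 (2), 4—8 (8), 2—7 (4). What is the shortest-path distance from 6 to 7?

10

A few of the 6→7 routes:
6 - 5 - 2 - 7: 2 + 4 + 4 = 10
6 - 8 - 7: 6 + 6 = 12
6 - 2 - 7: 8 + 4 = 12
The minimum is 10.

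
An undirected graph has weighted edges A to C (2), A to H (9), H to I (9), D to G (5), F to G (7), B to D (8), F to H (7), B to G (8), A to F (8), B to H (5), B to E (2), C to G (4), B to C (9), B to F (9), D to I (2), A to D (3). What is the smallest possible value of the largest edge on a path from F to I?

Some routes from F to I:
F→G→C→A→D→I: max(7, 4, 2, 3, 2) = 7
F→G→D→I: max(7, 5, 2) = 7
F→A→C→G→B→D→I: max(8, 2, 4, 8, 8, 2) = 8
The minimum achievable maximum is 7.

7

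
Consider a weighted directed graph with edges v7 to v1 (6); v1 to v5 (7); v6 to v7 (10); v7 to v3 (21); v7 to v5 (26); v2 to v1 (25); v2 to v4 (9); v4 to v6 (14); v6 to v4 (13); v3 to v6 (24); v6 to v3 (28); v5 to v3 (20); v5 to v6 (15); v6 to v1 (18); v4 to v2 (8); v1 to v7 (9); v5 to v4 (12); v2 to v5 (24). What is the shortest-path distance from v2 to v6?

23

Comparing a few candidate routes:
v2 -> v5 -> v6: 24 + 15 = 39
v2 -> v1 -> v5 -> v6: 25 + 7 + 15 = 47
v2 -> v4 -> v6: 9 + 14 = 23
Shortest: 23.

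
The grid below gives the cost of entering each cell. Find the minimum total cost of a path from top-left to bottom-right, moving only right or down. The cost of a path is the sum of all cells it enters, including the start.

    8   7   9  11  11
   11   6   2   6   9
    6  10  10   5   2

One optimal route is r0c0 r0c1 r1c1 r1c2 r1c3 r2c3 r2c4.
Its cost is 8 + 7 + 6 + 2 + 6 + 5 + 2 = 36.
For comparison, the top-then-right route costs 57.

36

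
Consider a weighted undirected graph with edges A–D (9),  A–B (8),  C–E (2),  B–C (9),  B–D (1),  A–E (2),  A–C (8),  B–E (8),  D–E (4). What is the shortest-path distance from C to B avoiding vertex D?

Comparing a few candidate routes:
C - E - A - B: 2 + 2 + 8 = 12
C - B: 9
C - E - B: 2 + 8 = 10
Shortest: 9.

9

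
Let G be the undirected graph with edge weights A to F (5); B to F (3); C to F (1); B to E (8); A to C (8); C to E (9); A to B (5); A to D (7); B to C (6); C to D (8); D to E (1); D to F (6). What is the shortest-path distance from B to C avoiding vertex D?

Candidate routes:
B→A→C: 5 + 8 = 13
B→C: 6
B→F→C: 3 + 1 = 4
B→A→F→C: 5 + 5 + 1 = 11
B→E→C: 8 + 9 = 17
B→F→A→C: 3 + 5 + 8 = 16
The minimum is 4.

4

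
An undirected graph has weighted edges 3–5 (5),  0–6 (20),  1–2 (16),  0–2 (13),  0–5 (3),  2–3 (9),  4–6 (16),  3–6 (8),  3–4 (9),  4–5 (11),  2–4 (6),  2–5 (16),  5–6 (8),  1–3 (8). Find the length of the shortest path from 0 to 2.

13

Some routes from 0 to 2:
0→5→2: 3 + 16 = 19
0→2: 13
0→5→4→2: 3 + 11 + 6 = 20
0→5→3→2: 3 + 5 + 9 = 17
Best route has total 13.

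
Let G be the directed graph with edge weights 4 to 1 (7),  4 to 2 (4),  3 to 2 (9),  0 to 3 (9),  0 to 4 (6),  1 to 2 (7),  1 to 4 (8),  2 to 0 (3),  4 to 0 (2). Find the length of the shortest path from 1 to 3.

Paths from 1 to 3:
1 → 2 → 0 → 3: 7 + 3 + 9 = 19
1 → 4 → 2 → 0 → 3: 8 + 4 + 3 + 9 = 24
1 → 4 → 0 → 3: 8 + 2 + 9 = 19
The minimum is 19.

19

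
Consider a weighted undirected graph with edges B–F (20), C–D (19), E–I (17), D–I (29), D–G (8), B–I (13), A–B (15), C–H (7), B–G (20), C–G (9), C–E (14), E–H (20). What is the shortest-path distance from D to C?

Some routes from D to C:
D -> C: 19
D -> G -> C: 8 + 9 = 17
D -> I -> E -> C: 29 + 17 + 14 = 60
Shortest: 17.

17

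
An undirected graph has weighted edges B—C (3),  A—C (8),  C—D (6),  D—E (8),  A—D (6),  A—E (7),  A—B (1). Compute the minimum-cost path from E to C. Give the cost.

11

Some routes from E to C:
E -> A -> C: 7 + 8 = 15
E -> D -> A -> B -> C: 8 + 6 + 1 + 3 = 18
E -> A -> D -> C: 7 + 6 + 6 = 19
E -> D -> C: 8 + 6 = 14
E -> A -> B -> C: 7 + 1 + 3 = 11
The minimum is 11.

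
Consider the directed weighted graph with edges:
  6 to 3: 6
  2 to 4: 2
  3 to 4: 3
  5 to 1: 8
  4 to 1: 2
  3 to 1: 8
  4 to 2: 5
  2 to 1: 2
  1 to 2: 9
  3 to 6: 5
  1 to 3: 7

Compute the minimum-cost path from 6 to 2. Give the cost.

Paths from 6 to 2:
6 - 3 - 4 - 1 - 2: 6 + 3 + 2 + 9 = 20
6 - 3 - 4 - 2: 6 + 3 + 5 = 14
6 - 3 - 1 - 2: 6 + 8 + 9 = 23
Best route has total 14.

14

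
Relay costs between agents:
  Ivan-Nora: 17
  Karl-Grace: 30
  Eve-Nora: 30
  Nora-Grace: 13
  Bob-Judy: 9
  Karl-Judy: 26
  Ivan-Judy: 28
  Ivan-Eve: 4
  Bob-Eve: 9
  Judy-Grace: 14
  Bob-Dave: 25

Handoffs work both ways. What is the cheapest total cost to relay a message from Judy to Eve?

A few of the Judy→Eve routes:
Judy -> Grace -> Nora -> Eve: 14 + 13 + 30 = 57
Judy -> Grace -> Nora -> Ivan -> Eve: 14 + 13 + 17 + 4 = 48
Judy -> Bob -> Eve: 9 + 9 = 18
Judy -> Ivan -> Eve: 28 + 4 = 32
Judy -> Ivan -> Nora -> Eve: 28 + 17 + 30 = 75
Best route has total 18.

18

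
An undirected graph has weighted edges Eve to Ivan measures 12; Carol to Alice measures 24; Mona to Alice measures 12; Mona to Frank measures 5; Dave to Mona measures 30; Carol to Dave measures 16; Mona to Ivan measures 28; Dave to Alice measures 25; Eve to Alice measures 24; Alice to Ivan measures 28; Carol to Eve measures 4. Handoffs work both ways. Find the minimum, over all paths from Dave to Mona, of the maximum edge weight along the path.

Some routes from Dave to Mona:
Dave - Alice - Mona: max(25, 12) = 25
Dave - Carol - Alice - Mona: max(16, 24, 12) = 24
Dave - Carol - Eve - Alice - Mona: max(16, 4, 24, 12) = 24
The minimum achievable maximum is 24.

24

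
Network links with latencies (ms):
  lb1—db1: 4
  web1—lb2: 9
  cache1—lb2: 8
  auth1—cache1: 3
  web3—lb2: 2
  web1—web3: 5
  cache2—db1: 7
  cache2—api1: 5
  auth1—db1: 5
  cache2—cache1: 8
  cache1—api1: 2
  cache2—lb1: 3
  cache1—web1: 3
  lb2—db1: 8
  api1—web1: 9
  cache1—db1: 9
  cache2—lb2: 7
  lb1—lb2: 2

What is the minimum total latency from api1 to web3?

Some routes from api1 to web3:
api1 - cache1 - web1 - web3: 2 + 3 + 5 = 10
api1 - cache2 - lb1 - lb2 - web3: 5 + 3 + 2 + 2 = 12
api1 - cache1 - lb2 - web3: 2 + 8 + 2 = 12
Best route has total 10 ms.

10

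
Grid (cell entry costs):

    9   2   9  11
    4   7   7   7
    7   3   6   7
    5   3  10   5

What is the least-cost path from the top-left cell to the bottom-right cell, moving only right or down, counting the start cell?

39

Path r0c0 r0c1 r1c1 r2c1 r2c2 r2c3 r3c3: 9 + 2 + 7 + 3 + 6 + 7 + 5 = 39.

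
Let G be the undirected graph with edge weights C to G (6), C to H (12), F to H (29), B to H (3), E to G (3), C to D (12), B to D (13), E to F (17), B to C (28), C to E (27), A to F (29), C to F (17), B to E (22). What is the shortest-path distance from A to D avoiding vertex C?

74

Candidate routes:
A - F - H - B - D: 29 + 29 + 3 + 13 = 74
A - F - E - B - D: 29 + 17 + 22 + 13 = 81
The minimum is 74.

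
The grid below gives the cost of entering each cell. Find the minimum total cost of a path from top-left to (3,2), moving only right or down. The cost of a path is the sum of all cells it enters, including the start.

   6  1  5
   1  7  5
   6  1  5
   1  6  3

One optimal route is [0,0] → [1,0] → [2,0] → [2,1] → [2,2] → [3,2].
Its cost is 6 + 1 + 6 + 1 + 5 + 3 = 22.
For comparison, the top-then-right route costs 25.

22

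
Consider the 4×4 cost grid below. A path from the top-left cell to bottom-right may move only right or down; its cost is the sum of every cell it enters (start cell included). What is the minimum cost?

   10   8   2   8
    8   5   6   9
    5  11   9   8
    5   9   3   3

41

Take [0,0] → [0,1] → [0,2] → [1,2] → [2,2] → [3,2] → [3,3] for a total of 10 + 8 + 2 + 6 + 9 + 3 + 3 = 41.
For comparison, the top-then-right route costs 48.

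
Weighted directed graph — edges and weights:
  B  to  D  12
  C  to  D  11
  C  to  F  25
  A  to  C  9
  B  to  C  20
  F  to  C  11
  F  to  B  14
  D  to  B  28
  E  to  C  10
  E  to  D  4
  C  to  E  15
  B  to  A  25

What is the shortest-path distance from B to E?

Paths from B to E:
B → C → E: 20 + 15 = 35
B → A → C → E: 25 + 9 + 15 = 49
The minimum is 35.

35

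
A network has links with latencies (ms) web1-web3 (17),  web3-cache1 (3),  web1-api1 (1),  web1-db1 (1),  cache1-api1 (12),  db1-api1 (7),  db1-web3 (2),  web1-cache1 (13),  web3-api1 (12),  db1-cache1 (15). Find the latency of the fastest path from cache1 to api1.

A few of the cache1→api1 routes:
cache1-web3-db1-api1: 3 + 2 + 7 = 12
cache1-api1: 12
cache1-web1-api1: 13 + 1 = 14
cache1-web3-db1-web1-api1: 3 + 2 + 1 + 1 = 7
Shortest: 7 ms.

7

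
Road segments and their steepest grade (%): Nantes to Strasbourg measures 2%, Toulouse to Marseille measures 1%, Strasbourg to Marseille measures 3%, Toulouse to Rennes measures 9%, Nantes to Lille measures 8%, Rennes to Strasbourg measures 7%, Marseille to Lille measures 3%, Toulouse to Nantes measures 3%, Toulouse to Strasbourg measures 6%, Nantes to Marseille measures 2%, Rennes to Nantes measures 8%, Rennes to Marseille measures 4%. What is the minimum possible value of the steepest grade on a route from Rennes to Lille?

A few of the Rennes→Lille routes:
Rennes→Strasbourg→Nantes→Toulouse→Marseille→Lille: max(7, 2, 3, 1, 3) = 7
Rennes→Strasbourg→Marseille→Lille: max(7, 3, 3) = 7
Rennes→Strasbourg→Toulouse→Marseille→Lille: max(7, 6, 1, 3) = 7
Rennes→Marseille→Lille: max(4, 3) = 4
Rennes→Strasbourg→Toulouse→Nantes→Marseille→Lille: max(7, 6, 3, 2, 3) = 7
Rennes→Strasbourg→Nantes→Marseille→Lille: max(7, 2, 2, 3) = 7
Smallest bottleneck: 4%.

4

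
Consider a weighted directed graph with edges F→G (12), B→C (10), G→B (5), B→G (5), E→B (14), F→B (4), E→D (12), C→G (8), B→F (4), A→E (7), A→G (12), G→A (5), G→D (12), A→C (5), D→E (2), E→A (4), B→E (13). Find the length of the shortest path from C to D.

Candidate routes:
C -> G -> B -> E -> D: 8 + 5 + 13 + 12 = 38
C -> G -> A -> E -> D: 8 + 5 + 7 + 12 = 32
C -> G -> D: 8 + 12 = 20
Shortest: 20.

20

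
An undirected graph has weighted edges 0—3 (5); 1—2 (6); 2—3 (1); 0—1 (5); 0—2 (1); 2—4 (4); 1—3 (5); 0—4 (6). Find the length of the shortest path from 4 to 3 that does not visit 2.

Routes from 4 to 3 avoiding 2:
4 → 0 → 3: 6 + 5 = 11
4 → 0 → 1 → 3: 6 + 5 + 5 = 16
The minimum is 11.

11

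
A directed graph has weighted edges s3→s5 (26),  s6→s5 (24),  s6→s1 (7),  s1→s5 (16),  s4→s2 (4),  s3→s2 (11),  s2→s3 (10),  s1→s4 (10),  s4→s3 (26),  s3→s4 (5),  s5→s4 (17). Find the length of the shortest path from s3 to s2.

9

Paths from s3 to s2:
s3 -> s2: 11
s3 -> s5 -> s4 -> s2: 26 + 17 + 4 = 47
s3 -> s4 -> s2: 5 + 4 = 9
The minimum is 9.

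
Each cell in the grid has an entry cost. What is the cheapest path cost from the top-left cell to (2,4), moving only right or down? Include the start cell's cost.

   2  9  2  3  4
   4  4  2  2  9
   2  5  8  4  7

Cheapest: [0,0]→[1,0]→[1,1]→[1,2]→[1,3]→[2,3]→[2,4]
  2 + 4 + 4 + 2 + 2 + 4 + 7 = 25
(Top row then right column would cost 36.)

25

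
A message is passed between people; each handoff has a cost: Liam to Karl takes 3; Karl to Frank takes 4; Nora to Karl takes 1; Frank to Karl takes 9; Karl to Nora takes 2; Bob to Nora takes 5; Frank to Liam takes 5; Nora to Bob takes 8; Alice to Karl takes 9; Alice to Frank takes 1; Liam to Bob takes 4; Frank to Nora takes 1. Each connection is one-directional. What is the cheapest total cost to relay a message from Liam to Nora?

Paths from Liam to Nora:
Liam → Karl → Frank → Nora: 3 + 4 + 1 = 8
Liam → Bob → Nora: 4 + 5 = 9
Liam → Karl → Nora: 3 + 2 = 5
The minimum is 5.

5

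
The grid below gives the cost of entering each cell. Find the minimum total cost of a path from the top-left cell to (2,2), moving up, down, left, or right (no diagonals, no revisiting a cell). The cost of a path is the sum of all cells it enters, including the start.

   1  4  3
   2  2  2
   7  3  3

Best path: (0,0)→(1,0)→(1,1)→(1,2)→(2,2)
Cost: 1 + 2 + 2 + 2 + 3 = 10

10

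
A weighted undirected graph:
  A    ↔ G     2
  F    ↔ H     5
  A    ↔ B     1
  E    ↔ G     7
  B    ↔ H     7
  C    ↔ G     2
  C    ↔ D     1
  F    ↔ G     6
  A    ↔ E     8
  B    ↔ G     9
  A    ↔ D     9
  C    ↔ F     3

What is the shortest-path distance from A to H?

8

Checking several routes:
A -> B -> H: 1 + 7 = 8
A -> G -> C -> F -> H: 2 + 2 + 3 + 5 = 12
A -> D -> C -> F -> H: 9 + 1 + 3 + 5 = 18
A -> G -> F -> H: 2 + 6 + 5 = 13
A -> G -> B -> H: 2 + 9 + 7 = 18
The minimum is 8.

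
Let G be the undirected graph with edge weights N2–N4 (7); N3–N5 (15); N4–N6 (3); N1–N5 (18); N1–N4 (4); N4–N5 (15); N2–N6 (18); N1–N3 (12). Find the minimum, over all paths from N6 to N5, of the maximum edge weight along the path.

15

A few of the N6→N5 routes:
N6 - N2 - N4 - N1 - N3 - N5: max(18, 7, 4, 12, 15) = 18
N6 - N2 - N4 - N5: max(18, 7, 15) = 18
N6 - N4 - N1 - N3 - N5: max(3, 4, 12, 15) = 15
N6 - N2 - N4 - N1 - N5: max(18, 7, 4, 18) = 18
N6 - N4 - N5: max(3, 15) = 15
The minimum achievable maximum is 15.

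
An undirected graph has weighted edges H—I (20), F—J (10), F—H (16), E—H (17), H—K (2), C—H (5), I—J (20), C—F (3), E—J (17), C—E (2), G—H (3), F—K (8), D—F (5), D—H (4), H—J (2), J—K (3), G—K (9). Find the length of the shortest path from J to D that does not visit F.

Some routes from J to D avoiding F:
J→K→H→D: 3 + 2 + 4 = 9
J→E→H→D: 17 + 17 + 4 = 38
J→H→D: 2 + 4 = 6
J→E→C→H→D: 17 + 2 + 5 + 4 = 28
J→K→G→H→D: 3 + 9 + 3 + 4 = 19
Best route has total 6.

6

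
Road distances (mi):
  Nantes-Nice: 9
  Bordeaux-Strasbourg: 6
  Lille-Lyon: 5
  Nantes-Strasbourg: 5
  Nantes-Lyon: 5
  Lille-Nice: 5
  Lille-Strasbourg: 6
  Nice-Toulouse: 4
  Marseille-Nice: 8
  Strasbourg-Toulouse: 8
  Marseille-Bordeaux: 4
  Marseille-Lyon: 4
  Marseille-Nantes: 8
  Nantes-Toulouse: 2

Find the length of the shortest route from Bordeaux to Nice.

12

Checking several routes:
Bordeaux→Strasbourg→Nantes→Toulouse→Nice: 6 + 5 + 2 + 4 = 17
Bordeaux→Marseille→Nantes→Toulouse→Nice: 4 + 8 + 2 + 4 = 18
Bordeaux→Marseille→Nice: 4 + 8 = 12
Bordeaux→Marseille→Lyon→Lille→Nice: 4 + 4 + 5 + 5 = 18
Bordeaux→Strasbourg→Lille→Nice: 6 + 6 + 5 = 17
Shortest: 12 mi.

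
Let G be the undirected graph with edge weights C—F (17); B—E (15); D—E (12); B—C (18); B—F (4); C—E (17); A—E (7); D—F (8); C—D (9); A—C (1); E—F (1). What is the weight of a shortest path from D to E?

Some routes from D to E:
D - C - A - E: 9 + 1 + 7 = 17
D - F - E: 8 + 1 = 9
D - E: 12
D - C - E: 9 + 17 = 26
Best route has total 9.

9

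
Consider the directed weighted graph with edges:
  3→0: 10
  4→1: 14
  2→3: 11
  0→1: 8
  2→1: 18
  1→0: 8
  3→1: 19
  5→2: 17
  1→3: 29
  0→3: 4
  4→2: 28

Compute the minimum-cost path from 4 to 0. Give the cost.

Checking several routes:
4 -> 2 -> 1 -> 0: 28 + 18 + 8 = 54
4 -> 2 -> 3 -> 0: 28 + 11 + 10 = 49
4 -> 1 -> 3 -> 0: 14 + 29 + 10 = 53
4 -> 2 -> 3 -> 1 -> 0: 28 + 11 + 19 + 8 = 66
4 -> 1 -> 0: 14 + 8 = 22
Shortest: 22.

22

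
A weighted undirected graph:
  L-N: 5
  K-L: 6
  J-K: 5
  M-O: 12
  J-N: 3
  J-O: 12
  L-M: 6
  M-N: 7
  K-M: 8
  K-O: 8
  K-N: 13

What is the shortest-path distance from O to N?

Comparing a few candidate routes:
O -> K -> L -> N: 8 + 6 + 5 = 19
O -> J -> N: 12 + 3 = 15
O -> K -> J -> N: 8 + 5 + 3 = 16
The minimum is 15.

15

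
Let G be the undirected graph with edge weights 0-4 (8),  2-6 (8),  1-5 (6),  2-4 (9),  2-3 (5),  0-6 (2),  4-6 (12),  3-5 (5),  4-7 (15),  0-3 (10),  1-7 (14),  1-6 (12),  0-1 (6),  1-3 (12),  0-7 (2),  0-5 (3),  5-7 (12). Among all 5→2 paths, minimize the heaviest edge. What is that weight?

Comparing a few candidate routes:
5 → 0 → 3 → 2: max(3, 10, 5) = 10
5 → 0 → 4 → 2: max(3, 8, 9) = 9
5 → 3 → 2: max(5, 5) = 5
5 → 1 → 0 → 4 → 2: max(6, 6, 8, 9) = 9
5 → 0 → 6 → 2: max(3, 2, 8) = 8
5 → 1 → 0 → 6 → 2: max(6, 6, 2, 8) = 8
Smallest bottleneck: 5.

5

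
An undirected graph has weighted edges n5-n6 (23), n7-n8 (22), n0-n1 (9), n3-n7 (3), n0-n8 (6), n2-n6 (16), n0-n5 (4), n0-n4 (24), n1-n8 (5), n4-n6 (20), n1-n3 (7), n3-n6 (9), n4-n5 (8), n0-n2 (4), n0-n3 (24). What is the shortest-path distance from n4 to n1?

Checking several routes:
n4-n5-n0-n3-n1: 8 + 4 + 24 + 7 = 43
n4-n5-n0-n8-n1: 8 + 4 + 6 + 5 = 23
n4-n0-n8-n1: 24 + 6 + 5 = 35
n4-n0-n1: 24 + 9 = 33
n4-n6-n3-n1: 20 + 9 + 7 = 36
n4-n5-n0-n1: 8 + 4 + 9 = 21
The minimum is 21.

21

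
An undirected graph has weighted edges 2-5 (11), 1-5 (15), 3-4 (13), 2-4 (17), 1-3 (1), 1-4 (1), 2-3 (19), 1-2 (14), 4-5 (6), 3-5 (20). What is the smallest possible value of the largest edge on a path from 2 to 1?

11

Checking several routes:
2 -> 4 -> 1: max(17, 1) = 17
2 -> 5 -> 4 -> 3 -> 1: max(11, 6, 13, 1) = 13
2 -> 5 -> 1: max(11, 15) = 15
2 -> 5 -> 4 -> 1: max(11, 6, 1) = 11
2 -> 1: max(14) = 14
Smallest bottleneck: 11.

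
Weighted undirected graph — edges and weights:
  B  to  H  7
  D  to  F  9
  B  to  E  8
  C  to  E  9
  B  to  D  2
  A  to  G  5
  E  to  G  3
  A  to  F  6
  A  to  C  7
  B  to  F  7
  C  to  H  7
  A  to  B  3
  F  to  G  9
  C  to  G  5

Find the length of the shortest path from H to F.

Comparing a few candidate routes:
H -> B -> A -> F: 7 + 3 + 6 = 16
H -> C -> A -> F: 7 + 7 + 6 = 20
H -> B -> F: 7 + 7 = 14
H -> C -> G -> F: 7 + 5 + 9 = 21
H -> B -> D -> F: 7 + 2 + 9 = 18
Best route has total 14.

14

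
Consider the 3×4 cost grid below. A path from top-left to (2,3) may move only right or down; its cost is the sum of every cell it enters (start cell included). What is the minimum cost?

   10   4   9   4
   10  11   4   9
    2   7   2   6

One optimal route is r0c0 r0c1 r0c2 r1c2 r2c2 r2c3.
Its cost is 10 + 4 + 9 + 4 + 2 + 6 = 35.
(Top row then right column would cost 42.)

35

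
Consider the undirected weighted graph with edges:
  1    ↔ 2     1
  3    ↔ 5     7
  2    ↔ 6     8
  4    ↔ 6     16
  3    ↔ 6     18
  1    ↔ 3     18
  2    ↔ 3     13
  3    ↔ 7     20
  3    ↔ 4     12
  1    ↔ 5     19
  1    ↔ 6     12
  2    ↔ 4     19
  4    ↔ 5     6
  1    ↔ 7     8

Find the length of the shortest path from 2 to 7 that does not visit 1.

Comparing a few candidate routes:
2 -> 6 -> 3 -> 7: 8 + 18 + 20 = 46
2 -> 4 -> 5 -> 3 -> 7: 19 + 6 + 7 + 20 = 52
2 -> 3 -> 7: 13 + 20 = 33
2 -> 6 -> 4 -> 3 -> 7: 8 + 16 + 12 + 20 = 56
2 -> 4 -> 3 -> 7: 19 + 12 + 20 = 51
Best route has total 33.

33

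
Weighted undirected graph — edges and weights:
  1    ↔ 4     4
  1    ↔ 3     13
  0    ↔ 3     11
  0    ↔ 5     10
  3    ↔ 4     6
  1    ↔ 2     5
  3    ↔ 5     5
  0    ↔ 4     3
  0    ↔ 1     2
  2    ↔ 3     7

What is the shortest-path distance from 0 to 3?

9

Some routes from 0 to 3:
0→5→3: 10 + 5 = 15
0→3: 11
0→1→4→3: 2 + 4 + 6 = 12
0→1→3: 2 + 13 = 15
0→1→2→3: 2 + 5 + 7 = 14
0→4→3: 3 + 6 = 9
Best route has total 9.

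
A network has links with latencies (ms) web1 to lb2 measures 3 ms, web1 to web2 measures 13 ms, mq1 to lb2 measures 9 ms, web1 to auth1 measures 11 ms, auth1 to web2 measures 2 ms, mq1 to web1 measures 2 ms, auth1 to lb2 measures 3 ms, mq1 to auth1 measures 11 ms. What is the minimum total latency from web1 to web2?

Checking several routes:
web1 → auth1 → web2: 11 + 2 = 13
web1 → lb2 → auth1 → web2: 3 + 3 + 2 = 8
web1 → web2: 13
web1 → mq1 → auth1 → web2: 2 + 11 + 2 = 15
web1 → mq1 → lb2 → auth1 → web2: 2 + 9 + 3 + 2 = 16
Shortest: 8 ms.

8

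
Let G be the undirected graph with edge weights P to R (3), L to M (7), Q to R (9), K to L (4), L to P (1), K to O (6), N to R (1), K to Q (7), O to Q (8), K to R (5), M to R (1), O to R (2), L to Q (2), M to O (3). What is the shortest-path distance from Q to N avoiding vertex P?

Some routes from Q to N avoiding P:
Q → L → K → R → N: 2 + 4 + 5 + 1 = 12
Q → L → M → R → N: 2 + 7 + 1 + 1 = 11
Q → O → R → N: 8 + 2 + 1 = 11
Q → R → N: 9 + 1 = 10
Shortest: 10.

10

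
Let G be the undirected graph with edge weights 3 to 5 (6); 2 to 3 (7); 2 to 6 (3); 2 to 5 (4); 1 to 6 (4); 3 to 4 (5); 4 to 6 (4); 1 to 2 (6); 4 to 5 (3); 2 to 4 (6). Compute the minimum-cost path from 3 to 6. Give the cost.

9

Comparing a few candidate routes:
3→5→2→6: 6 + 4 + 3 = 13
3→2→6: 7 + 3 = 10
3→4→6: 5 + 4 = 9
Shortest: 9.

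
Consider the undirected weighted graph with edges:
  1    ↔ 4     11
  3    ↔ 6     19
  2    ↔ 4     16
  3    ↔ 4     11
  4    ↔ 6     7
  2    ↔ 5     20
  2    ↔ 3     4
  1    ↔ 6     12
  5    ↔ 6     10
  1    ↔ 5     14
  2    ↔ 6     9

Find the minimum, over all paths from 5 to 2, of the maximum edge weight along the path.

A few of the 5→2 routes:
5→6→4→3→2: max(10, 7, 11, 4) = 11
5→6→2: max(10, 9) = 10
5→6→1→4→3→2: max(10, 12, 11, 11, 4) = 12
The minimum achievable maximum is 10.

10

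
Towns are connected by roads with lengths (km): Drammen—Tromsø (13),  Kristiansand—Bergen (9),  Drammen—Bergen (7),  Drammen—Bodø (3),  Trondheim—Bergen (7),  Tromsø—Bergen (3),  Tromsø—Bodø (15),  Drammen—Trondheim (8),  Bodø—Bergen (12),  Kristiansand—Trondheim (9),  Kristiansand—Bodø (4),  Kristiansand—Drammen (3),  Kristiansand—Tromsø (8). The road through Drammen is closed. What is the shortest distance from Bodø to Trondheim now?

Checking several routes:
Bodø -> Bergen -> Trondheim: 12 + 7 = 19
Bodø -> Kristiansand -> Tromsø -> Bergen -> Trondheim: 4 + 8 + 3 + 7 = 22
Bodø -> Kristiansand -> Bergen -> Trondheim: 4 + 9 + 7 = 20
Bodø -> Kristiansand -> Trondheim: 4 + 9 = 13
The minimum is 13 km.

13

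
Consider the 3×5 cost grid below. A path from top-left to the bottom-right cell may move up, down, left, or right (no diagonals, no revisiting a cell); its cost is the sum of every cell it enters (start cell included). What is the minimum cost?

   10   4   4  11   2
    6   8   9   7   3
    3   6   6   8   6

40

One optimal route is [0,0]→[0,1]→[0,2]→[0,3]→[0,4]→[1,4]→[2,4].
Its cost is 10 + 4 + 4 + 11 + 2 + 3 + 6 = 40.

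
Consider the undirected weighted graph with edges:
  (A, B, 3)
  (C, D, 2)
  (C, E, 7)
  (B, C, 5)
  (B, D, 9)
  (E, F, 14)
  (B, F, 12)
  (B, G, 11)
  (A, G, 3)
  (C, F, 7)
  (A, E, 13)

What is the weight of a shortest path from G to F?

18

Some routes from G to F:
G→B→C→F: 11 + 5 + 7 = 23
G→B→F: 11 + 12 = 23
G→B→D→C→F: 11 + 9 + 2 + 7 = 29
G→A→B→D→C→F: 3 + 3 + 9 + 2 + 7 = 24
G→A→B→C→F: 3 + 3 + 5 + 7 = 18
G→A→B→F: 3 + 3 + 12 = 18
The minimum is 18.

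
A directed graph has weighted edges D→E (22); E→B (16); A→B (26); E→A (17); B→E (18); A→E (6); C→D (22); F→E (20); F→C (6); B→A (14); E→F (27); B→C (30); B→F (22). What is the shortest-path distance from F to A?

Paths from F to A:
F → E → A: 20 + 17 = 37
F → C → D → E → A: 6 + 22 + 22 + 17 = 67
F → E → B → A: 20 + 16 + 14 = 50
F → C → D → E → B → A: 6 + 22 + 22 + 16 + 14 = 80
Best route has total 37.

37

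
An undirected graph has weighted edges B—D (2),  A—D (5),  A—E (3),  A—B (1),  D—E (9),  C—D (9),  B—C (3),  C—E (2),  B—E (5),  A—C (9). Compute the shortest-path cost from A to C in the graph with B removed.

Comparing a few candidate routes:
A→D→E→C: 5 + 9 + 2 = 16
A→D→C: 5 + 9 = 14
A→E→C: 3 + 2 = 5
A→C: 9
Shortest: 5.

5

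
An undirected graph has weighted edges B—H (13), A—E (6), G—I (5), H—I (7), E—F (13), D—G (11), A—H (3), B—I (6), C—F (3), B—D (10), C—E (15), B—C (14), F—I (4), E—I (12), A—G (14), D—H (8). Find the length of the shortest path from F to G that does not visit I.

Some routes from F to G avoiding I:
F-C-E-A-G: 3 + 15 + 6 + 14 = 38
F-E-A-H-D-G: 13 + 6 + 3 + 8 + 11 = 41
F-E-A-G: 13 + 6 + 14 = 33
F-C-B-D-G: 3 + 14 + 10 + 11 = 38
Best route has total 33.

33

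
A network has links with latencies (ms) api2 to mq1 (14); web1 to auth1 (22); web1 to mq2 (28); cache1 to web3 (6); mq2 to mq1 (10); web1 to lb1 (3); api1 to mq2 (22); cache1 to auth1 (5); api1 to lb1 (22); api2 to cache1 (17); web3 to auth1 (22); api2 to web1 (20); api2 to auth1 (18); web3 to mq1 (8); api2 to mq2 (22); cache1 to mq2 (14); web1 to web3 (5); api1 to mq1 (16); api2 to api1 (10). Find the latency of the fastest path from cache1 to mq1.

A few of the cache1→mq1 routes:
cache1 - mq2 - mq1: 14 + 10 = 24
cache1 - auth1 - web3 - mq1: 5 + 22 + 8 = 35
cache1 - web3 - mq1: 6 + 8 = 14
cache1 - api2 - mq1: 17 + 14 = 31
Shortest: 14 ms.

14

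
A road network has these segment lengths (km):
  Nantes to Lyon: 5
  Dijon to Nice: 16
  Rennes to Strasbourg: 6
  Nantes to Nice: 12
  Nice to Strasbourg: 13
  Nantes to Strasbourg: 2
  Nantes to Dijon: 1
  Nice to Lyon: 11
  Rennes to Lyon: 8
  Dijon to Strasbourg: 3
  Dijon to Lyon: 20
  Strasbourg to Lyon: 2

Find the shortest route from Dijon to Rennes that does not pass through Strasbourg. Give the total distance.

Checking several routes:
Dijon-Lyon-Rennes: 20 + 8 = 28
Dijon-Nantes-Nice-Lyon-Rennes: 1 + 12 + 11 + 8 = 32
Dijon-Nantes-Lyon-Rennes: 1 + 5 + 8 = 14
Best route has total 14 km.

14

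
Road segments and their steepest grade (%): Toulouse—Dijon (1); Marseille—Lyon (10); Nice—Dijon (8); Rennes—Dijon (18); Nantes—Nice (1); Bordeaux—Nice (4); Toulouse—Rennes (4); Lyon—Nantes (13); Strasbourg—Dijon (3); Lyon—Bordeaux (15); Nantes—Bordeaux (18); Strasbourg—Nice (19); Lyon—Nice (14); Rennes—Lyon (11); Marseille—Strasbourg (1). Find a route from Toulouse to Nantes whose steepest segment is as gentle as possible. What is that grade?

A few of the Toulouse→Nantes routes:
Toulouse → Dijon → Nice → Nantes: max(1, 8, 1) = 8
Toulouse → Rennes → Lyon → Nantes: max(4, 11, 13) = 13
Toulouse → Rennes → Lyon → Marseille → Strasbourg → Dijon → Nice → Nantes: max(4, 11, 10, 1, 3, 8, 1) = 11
Toulouse → Dijon → Strasbourg → Marseille → Lyon → Nice → Nantes: max(1, 3, 1, 10, 14, 1) = 14
Toulouse → Dijon → Strasbourg → Marseille → Lyon → Nantes: max(1, 3, 1, 10, 13) = 13
Smallest bottleneck: 8%.

8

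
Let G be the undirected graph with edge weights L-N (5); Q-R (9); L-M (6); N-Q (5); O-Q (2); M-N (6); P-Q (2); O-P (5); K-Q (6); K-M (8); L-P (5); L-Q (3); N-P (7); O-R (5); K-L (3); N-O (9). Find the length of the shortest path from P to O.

4

Comparing a few candidate routes:
P→N→O: 7 + 9 = 16
P→N→Q→O: 7 + 5 + 2 = 14
P→O: 5
P→Q→O: 2 + 2 = 4
P→L→Q→O: 5 + 3 + 2 = 10
Best route has total 4.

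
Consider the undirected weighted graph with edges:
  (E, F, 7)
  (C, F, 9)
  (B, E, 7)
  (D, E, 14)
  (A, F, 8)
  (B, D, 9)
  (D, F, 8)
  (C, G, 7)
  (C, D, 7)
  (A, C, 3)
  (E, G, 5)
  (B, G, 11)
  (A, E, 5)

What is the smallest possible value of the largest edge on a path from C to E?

Comparing a few candidate routes:
C → G → E: max(7, 5) = 7
C → D → F → A → E: max(7, 8, 8, 5) = 8
C → A → E: max(3, 5) = 5
The minimum achievable maximum is 5.

5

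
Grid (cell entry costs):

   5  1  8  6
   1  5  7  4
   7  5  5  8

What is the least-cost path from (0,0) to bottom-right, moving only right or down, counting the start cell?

Best path: [0,0] [0,1] [1,1] [2,1] [2,2] [2,3]
Cost: 5 + 1 + 5 + 5 + 5 + 8 = 29
(Top row then right column would cost 32.)

29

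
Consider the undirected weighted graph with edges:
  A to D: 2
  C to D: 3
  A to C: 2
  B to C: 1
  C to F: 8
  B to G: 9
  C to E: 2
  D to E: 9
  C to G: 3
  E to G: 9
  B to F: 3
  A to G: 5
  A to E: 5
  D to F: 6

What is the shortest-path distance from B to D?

4

A few of the B→D routes:
B → C → E → A → D: 1 + 2 + 5 + 2 = 10
B → F → D: 3 + 6 = 9
B → C → G → A → D: 1 + 3 + 5 + 2 = 11
B → C → A → D: 1 + 2 + 2 = 5
B → C → D: 1 + 3 = 4
Best route has total 4.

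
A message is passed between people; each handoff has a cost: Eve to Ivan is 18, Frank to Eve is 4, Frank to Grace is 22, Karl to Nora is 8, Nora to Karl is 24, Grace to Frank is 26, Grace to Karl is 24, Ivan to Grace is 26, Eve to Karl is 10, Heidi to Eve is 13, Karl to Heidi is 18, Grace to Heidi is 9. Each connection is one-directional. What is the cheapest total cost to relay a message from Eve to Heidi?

Candidate routes:
Eve→Ivan→Grace→Karl→Heidi: 18 + 26 + 24 + 18 = 86
Eve→Ivan→Grace→Heidi: 18 + 26 + 9 = 53
Eve→Karl→Heidi: 10 + 18 = 28
Best route has total 28.

28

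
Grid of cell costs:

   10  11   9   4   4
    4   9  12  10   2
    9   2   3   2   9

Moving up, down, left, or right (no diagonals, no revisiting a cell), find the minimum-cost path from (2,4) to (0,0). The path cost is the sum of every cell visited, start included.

One optimal route is (2,4) (2,3) (2,2) (2,1) (1,1) (1,0) (0,0).
Its cost is 9 + 2 + 3 + 2 + 9 + 4 + 10 = 39.

39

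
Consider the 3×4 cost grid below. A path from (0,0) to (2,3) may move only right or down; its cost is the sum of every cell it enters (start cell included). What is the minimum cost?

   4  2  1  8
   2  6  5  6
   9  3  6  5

Cheapest: (0,0)→(0,1)→(0,2)→(1,2)→(1,3)→(2,3)
  4 + 2 + 1 + 5 + 6 + 5 = 23
For comparison, the top-then-right route costs 26.

23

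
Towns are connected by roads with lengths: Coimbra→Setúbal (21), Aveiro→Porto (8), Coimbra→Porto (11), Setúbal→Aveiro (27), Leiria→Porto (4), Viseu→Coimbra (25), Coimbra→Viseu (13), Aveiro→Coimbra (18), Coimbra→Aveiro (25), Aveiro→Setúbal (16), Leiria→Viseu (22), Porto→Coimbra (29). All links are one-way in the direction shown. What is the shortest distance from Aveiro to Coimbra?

18

Candidate routes:
Aveiro → Porto → Coimbra: 8 + 29 = 37
Aveiro → Coimbra: 18
The minimum is 18.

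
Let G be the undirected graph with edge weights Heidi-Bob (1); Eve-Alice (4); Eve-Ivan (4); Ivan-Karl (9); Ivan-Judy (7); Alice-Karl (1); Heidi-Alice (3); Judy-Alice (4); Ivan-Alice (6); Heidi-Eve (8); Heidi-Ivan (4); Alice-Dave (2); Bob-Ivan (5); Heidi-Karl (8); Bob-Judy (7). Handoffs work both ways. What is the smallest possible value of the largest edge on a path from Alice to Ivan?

4

Comparing a few candidate routes:
Alice → Eve → Ivan: max(4, 4) = 4
Alice → Ivan: max(6) = 6
Alice → Heidi → Ivan: max(3, 4) = 4
Alice → Judy → Bob → Heidi → Ivan: max(4, 7, 1, 4) = 7
Alice → Heidi → Bob → Ivan: max(3, 1, 5) = 5
Alice → Judy → Ivan: max(4, 7) = 7
Smallest bottleneck: 4.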